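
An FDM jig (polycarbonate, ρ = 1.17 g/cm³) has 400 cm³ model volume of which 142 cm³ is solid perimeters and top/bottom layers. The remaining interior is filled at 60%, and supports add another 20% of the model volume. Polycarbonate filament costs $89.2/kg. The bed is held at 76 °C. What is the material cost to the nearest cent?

Volume inside the shell = 400 − 142 = 258 cm³.
Infill volume: 0.60 × 258 → 154.8 cm³.
Support = 0.20 × 400 = 80 cm³.
Total printed volume = 142 + 154.8 + 80 = 376.8 cm³.
Mass: 376.8 × 1.17 → 440.856 g.
At $89.2/kg: 440.856/1000 × 89.2 = $39.32.

$39.32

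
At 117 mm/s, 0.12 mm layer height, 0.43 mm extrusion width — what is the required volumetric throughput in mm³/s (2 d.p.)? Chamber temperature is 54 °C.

6.04

Extrusion cross-section = 0.12 × 0.43 = 0.0516 mm².
Q = v·A = 117 × 0.0516 = 6.04 mm³/s.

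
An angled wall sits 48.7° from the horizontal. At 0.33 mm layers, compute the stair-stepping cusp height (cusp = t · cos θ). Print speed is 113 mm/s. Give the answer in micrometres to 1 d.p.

cos(48.7°) = 0.6600, so cusp = 0.33 × 0.6600 = 0.2178 mm → 217.8 μm.

217.8 μm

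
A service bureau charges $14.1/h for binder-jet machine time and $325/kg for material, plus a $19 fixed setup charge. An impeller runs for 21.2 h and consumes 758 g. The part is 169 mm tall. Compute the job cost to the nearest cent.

$564.27

Machine cost: 14.1 × 21.2 → $298.92.
Feedstock cost: 325 × 758/1000 → $246.35.
Total = 298.92 + 246.35 + 19 = $564.27.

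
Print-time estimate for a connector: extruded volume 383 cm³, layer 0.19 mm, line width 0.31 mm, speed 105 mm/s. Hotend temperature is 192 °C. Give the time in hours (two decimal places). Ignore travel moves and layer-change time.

Line area = 0.19 × 0.31, so 0.0589 mm².
Toolpath length = 383 cm³ / 0.0589 mm² = 383000 / 0.0589 = 6502546.7 mm.
Time extruding: 6502546.7 / 105 → 61929 s.
61929 s = 17.20 hours.

17.20 hours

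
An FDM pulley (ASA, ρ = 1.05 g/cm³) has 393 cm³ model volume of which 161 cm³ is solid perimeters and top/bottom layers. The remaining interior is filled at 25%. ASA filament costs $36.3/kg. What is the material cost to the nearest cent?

Interior volume = 393 − 161 = 232 cm³.
Infill volume: 0.25 × 232 → 58 cm³.
Total printed volume = 161 + 58 = 219 cm³.
Mass = 219 × 1.05 = 229.95 g.
At $36.3/kg: 229.95/1000 × 36.3 = $8.35.

$8.35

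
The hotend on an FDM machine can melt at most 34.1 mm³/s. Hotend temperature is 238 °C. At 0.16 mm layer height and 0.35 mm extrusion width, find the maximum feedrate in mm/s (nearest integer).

Extrusion cross-section: 0.16 × 0.35 → 0.056 mm².
v_max = Q/A = 34.1/0.056 = 608.93 mm/s → 609 mm/s.

609 mm/s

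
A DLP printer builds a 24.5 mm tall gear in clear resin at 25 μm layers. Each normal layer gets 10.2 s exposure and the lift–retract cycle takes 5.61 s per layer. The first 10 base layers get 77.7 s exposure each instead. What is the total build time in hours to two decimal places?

Layer count = ceil(24.5 / 0.025) = 980.
Burn-in layers = 10 × (77.7 + 5.61) = 833.1 s.
Normal layers: 970 × (10.2 + 5.61) → 15335.7 s.
Sum: 833.1 + 15335.7 = 16168.8 s → 4.49 hours.

4.49 hours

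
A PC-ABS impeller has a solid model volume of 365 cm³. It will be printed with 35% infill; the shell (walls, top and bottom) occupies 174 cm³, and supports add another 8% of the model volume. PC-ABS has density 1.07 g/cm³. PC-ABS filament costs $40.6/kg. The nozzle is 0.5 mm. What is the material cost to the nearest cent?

Volume inside the shell: 365 − 174 → 191 cm³.
Infill deposited = 0.35 × 191 = 66.85 cm³.
Support: 0.08 × 365 → 29.2 cm³.
Total printed volume = 174 + 66.85 + 29.2, so 270.05 cm³.
Mass = 270.05 × 1.07, so 288.9535 g.
At $40.6/kg: 288.9535/1000 × 40.6 = $11.73.

$11.73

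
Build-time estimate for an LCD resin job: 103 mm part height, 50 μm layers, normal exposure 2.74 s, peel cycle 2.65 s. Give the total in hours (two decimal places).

Layer count = ceil(103 / 0.05) = 2060.
Cycle time = 2.74 + 2.65 = 5.39 s.
Build time: 2060 × 5.39 s = 11103.4 s, i.e. 3.08 hours.

3.08 hours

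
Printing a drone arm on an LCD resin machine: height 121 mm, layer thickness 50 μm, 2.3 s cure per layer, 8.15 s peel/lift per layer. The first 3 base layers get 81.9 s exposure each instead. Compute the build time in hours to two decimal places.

7.09 hours

Number of layers: 121 / 0.05 → 2420 (rounded up).
Burn-in layers = 3 × (81.9 + 8.15) = 270.15 s.
Normal layers: 2417 × (2.3 + 8.15) → 25257.65 s.
Sum: 270.15 + 25257.65 = 25527.8 s → 7.09 hours.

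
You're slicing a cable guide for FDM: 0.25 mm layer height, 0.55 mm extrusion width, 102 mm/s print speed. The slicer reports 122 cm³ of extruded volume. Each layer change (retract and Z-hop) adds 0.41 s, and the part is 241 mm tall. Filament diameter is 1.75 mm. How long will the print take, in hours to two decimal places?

Bead cross-section = 0.25 × 0.55, so 0.1375 mm².
Total extruded path = 122000/0.1375 = 887272.7 mm.
Print-move time: 887272.7 / 102 → 8698.8 s.
Layer count = ceil(241 / 0.25) = 964.
Z-hop total = 964 × 0.41, so 395.24 s.
Total = 8698.8 + 395.24 = 9094.04 s = 2.53 hours.

2.53 hours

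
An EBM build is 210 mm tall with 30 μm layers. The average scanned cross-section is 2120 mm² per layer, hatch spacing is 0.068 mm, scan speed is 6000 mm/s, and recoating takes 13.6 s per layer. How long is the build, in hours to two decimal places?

36.55 hours

Number of layers: 210 / 0.03 → 7000 (rounded up).
Scan path per layer: 2120 / 0.068 → 31176.5 mm.
Scan time per layer = 31176.5 / 6000, so 5.1961 s.
Per-layer time: 5.1961 + 13.6 → 18.7961 s.
Build time = 7000 × 18.7961 = 131572.7 s = 36.55 hours.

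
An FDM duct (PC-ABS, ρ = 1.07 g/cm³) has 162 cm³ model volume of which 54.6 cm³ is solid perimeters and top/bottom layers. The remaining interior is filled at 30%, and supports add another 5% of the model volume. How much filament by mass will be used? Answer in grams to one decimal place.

Volume inside the shell = 162 − 54.6 = 107.4 cm³.
Infill volume = 0.30 × 107.4, so 32.22 cm³.
Support = 0.05 × 162, so 8.1 cm³.
Total extruded: 54.6 + 32.22 + 8.1 → 94.92 cm³.
Mass = 94.92 × 1.07 = 101.5644 g.

101.6 g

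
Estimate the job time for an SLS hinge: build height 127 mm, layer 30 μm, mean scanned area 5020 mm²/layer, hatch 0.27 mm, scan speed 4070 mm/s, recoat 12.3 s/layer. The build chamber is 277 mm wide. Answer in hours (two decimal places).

Layers = ⌈127/0.03⌉ = 4234.
Scan path per layer: 5020 / 0.27 → 18592.6 mm.
Scan time per layer = 18592.6 / 4070, so 4.5682 s.
Per-layer time = 4.5682 + 12.3, so 16.8682 s.
Build time = 4234 × 16.8682 = 71419.9588 s = 19.84 hours.

19.84 hours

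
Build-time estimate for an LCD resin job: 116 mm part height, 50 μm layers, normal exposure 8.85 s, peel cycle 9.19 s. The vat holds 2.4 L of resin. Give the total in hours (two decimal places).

Number of layers: 116 / 0.05 → 2320 (rounded up).
Per-layer time: 8.85 + 9.19 → 18.04 s.
Total = 2320 × 18.04 = 41852.8 s = 11.63 hours.

11.63 hours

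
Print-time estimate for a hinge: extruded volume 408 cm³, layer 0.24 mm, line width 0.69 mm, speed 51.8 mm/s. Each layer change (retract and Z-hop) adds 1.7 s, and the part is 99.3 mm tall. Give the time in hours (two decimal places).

13.41 hours

Extrusion cross-section = 0.24 × 0.69 = 0.1656 mm².
Path length: 408000 mm³ / 0.1656 mm² → 2463768.1 mm.
Print-move time: 2463768.1 / 51.8 → 47563.1 s.
Layer count = ceil(99.3 / 0.24) = 414.
Z-hop total = 414 × 1.7 = 703.8 s.
Altogether 47563.1 + 703.8 = 48266.9 s, i.e. 13.41 hours.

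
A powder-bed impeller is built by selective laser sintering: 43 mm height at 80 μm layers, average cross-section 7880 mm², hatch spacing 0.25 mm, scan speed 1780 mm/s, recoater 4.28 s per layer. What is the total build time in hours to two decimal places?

Layers = ⌈43/0.08⌉ = 538.
Per-layer scan distance = 7880 / 0.25 = 31520 mm.
Laser time per layer = 31520 / 1780 = 17.7079 s.
Per-layer time = 17.7079 + 4.28 = 21.9879 s.
538 layers × 21.9879 s/layer = 11829.4902 s, i.e. 3.29 hours.

3.29 hours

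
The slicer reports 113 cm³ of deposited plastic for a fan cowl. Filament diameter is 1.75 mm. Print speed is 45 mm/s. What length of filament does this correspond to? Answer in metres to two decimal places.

46.98 m

Cross-section of 1.75 mm filament: π·(1.75/2)² = 2.4053 mm².
Length = 113 cm³ / 2.4053 mm² = 113000 / 2.4053 = 46979.59 mm = 46.98 m.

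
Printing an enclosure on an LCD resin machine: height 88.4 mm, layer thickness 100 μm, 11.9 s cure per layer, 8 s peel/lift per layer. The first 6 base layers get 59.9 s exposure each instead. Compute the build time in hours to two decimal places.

Number of layers: 88.4 / 0.1 → 884 (rounded up).
Base layers = 6 × (59.9 + 8) = 407.4 s.
Remaining layers = 878 × (11.9 + 8) = 17472.2 s.
Total = 407.4 + 17472.2 = 17879.6 s = 4.97 hours.

4.97 hours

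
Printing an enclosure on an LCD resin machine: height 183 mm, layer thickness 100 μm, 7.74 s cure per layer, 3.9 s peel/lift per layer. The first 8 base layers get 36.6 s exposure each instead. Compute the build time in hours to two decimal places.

5.98 hours

Layers = ⌈183/0.1⌉ = 1830.
Burn-in layers = 8 × (36.6 + 3.9) = 324 s.
Normal layers = 1822 × (7.74 + 3.9) = 21208.08 s.
Sum: 324 + 21208.08 = 21532.08 s → 5.98 hours.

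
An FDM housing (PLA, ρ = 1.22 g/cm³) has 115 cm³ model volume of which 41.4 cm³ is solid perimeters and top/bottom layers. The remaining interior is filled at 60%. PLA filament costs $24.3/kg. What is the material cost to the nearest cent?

$2.54

Infill region = 115 − 41.4, so 73.6 cm³.
Infill volume = 0.60 × 73.6, so 44.16 cm³.
Total extruded = 41.4 + 44.16 = 85.56 cm³.
Mass: 85.56 × 1.22 → 104.3832 g.
At $24.3/kg: 104.3832/1000 × 24.3 = $2.54.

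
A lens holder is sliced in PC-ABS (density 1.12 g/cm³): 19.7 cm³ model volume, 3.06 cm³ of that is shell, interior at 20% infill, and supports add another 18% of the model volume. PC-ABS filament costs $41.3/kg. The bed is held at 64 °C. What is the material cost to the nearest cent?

Infill region = 19.7 − 3.06, so 16.64 cm³.
Infill volume = 0.20 × 16.64 = 3.328 cm³.
Support: 0.18 × 19.7 → 3.546 cm³.
Deposited volume = 3.06 + 3.328 + 3.546, so 9.934 cm³.
Mass: 9.934 × 1.12 → 11.12608 g.
At $41.3/kg: 11.12608/1000 × 41.3 = $0.46.

$0.46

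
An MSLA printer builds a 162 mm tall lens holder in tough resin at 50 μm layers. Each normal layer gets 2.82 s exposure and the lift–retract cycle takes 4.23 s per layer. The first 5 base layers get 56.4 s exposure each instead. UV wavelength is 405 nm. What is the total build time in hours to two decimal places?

Layers = ⌈162/0.05⌉ = 3240.
Bottom layers = 5 × (56.4 + 4.23) = 303.15 s.
Normal layers: 3235 × (2.82 + 4.23) → 22806.75 s.
Sum: 303.15 + 22806.75 = 23109.9 s → 6.42 hours.

6.42 hours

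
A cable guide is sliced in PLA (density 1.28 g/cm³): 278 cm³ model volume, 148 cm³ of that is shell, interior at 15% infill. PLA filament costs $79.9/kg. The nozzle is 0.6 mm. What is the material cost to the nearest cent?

Infill region: 278 − 148 → 130 cm³.
Infill volume = 0.15 × 130 = 19.5 cm³.
Total printed volume: 148 + 19.5 → 167.5 cm³.
Mass = 167.5 × 1.28 = 214.4 g.
Cost = 214.4 g / 1000 × $79.9/kg = $17.13.

$17.13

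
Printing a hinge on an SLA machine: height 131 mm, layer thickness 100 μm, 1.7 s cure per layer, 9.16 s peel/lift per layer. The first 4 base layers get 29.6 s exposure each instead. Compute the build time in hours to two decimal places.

Layers = ⌈131/0.1⌉ = 1310.
Bottom layers: 4 × (29.6 + 9.16) → 155.04 s.
Normal layers: 1306 × (1.7 + 9.16) → 14183.16 s.
Total = 155.04 + 14183.16 = 14338.2 s = 3.98 hours.

3.98 hours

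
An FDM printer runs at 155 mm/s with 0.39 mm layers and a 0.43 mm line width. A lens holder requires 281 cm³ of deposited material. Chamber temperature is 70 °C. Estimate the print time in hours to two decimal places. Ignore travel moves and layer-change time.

Line area: 0.39 × 0.43 → 0.1677 mm².
Toolpath length = 281 cm³ / 0.1677 mm² = 281000 / 0.1677 = 1675611.2 mm.
Print-move time: 1675611.2 / 155 → 10810.4 s.
10810.4 s = 3.00 hours.

3.00 hours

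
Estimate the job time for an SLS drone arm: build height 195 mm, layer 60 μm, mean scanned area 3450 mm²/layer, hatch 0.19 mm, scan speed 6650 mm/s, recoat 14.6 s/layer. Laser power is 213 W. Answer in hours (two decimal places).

15.65 hours

Layers = ⌈195/0.06⌉ = 3250.
Scan path per layer: 3450 / 0.19 → 18157.9 mm.
Laser time per layer = 18157.9 / 6650, so 2.7305 s.
Layer cycle = 2.7305 + 14.6 = 17.3305 s.
Total: 3250 × 17.3305 s = 56324.125 s → 15.65 hours.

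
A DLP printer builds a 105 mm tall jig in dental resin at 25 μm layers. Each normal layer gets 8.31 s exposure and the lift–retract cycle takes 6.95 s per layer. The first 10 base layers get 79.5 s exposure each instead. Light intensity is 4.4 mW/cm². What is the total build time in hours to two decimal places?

Layer count = ceil(105 / 0.025) = 4200.
Burn-in layers: 10 × (79.5 + 6.95) → 864.5 s.
Remaining layers: 4190 × (8.31 + 6.95) → 63939.4 s.
Total = 864.5 + 63939.4 = 64803.9 s = 18.00 hours.

18.00 hours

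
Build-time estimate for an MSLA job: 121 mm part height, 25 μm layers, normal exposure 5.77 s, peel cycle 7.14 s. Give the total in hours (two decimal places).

Layers = ⌈121/0.025⌉ = 4840.
Per-layer time: 5.77 + 7.14 → 12.91 s.
Total = 4840 × 12.91 = 62484.4 s = 17.36 hours.

17.36 hours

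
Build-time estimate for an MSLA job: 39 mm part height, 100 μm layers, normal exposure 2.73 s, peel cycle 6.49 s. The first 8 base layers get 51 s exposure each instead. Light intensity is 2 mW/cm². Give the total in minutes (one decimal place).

Layers = ⌈39/0.1⌉ = 390.
Burn-in layers = 8 × (51 + 6.49), so 459.92 s.
Remaining layers = 382 × (2.73 + 6.49) = 3522.04 s.
Total = 459.92 + 3522.04 = 3981.96 s = 66.4 minutes.

66.4 minutes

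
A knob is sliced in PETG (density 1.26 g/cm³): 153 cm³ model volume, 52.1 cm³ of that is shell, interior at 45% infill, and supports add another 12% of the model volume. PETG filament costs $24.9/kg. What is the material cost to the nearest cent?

$3.64

Interior volume: 153 − 52.1 → 100.9 cm³.
Infill deposited = 0.45 × 100.9, so 45.405 cm³.
Support = 0.12 × 153 = 18.36 cm³.
Deposited volume: 52.1 + 45.405 + 18.36 → 115.865 cm³.
Mass = 115.865 × 1.26, so 145.9899 g.
Cost = 145.9899 g / 1000 × $24.9/kg = $3.64.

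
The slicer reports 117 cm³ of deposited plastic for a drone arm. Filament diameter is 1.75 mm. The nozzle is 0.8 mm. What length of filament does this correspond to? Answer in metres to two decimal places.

48.64 m

Filament cross-section = π × (1.75/2)² = 2.4053 mm².
Length = 117 cm³ / 2.4053 mm² = 117000 / 2.4053 = 48642.58 mm = 48.64 m.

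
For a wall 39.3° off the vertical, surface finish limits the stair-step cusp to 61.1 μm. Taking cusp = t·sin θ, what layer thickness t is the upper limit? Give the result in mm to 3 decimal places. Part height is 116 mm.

0.096 mm

Layer height = cusp / sin(39.3°) = 0.0611 / 0.6334 = 0.096 mm.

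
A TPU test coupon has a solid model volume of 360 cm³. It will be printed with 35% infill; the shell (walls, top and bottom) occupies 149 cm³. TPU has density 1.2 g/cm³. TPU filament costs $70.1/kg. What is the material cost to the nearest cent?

Volume inside the shell = 360 − 149, so 211 cm³.
Infill deposited = 0.35 × 211, so 73.85 cm³.
Total extruded = 149 + 73.85 = 222.85 cm³.
Mass = 222.85 × 1.2 = 267.42 g.
Cost = 267.42 g / 1000 × $70.1/kg = $18.75.

$18.75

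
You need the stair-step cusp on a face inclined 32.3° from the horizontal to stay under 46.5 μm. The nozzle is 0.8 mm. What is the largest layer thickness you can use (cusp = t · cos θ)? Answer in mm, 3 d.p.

0.055 mm

Layer height = cusp / cos(32.3°) = 0.0465 / 0.8453 = 0.055 mm.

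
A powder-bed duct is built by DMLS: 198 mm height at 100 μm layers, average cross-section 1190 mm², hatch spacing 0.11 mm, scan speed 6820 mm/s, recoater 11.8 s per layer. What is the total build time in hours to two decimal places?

Number of layers: 198 / 0.1 → 1980 (rounded up).
Scan path per layer: 1190 / 0.11 → 10818.2 mm.
Per-layer scan time = 10818.2 / 6820 = 1.5862 s.
Time per layer: 1.5862 + 11.8 → 13.3862 s.
Build time = 1980 × 13.3862 = 26504.676 s = 7.36 hours.

7.36 hours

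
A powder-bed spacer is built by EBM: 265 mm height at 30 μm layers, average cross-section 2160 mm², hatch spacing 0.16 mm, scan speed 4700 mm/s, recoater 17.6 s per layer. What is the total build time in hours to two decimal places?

50.24 hours

Layers = ⌈265/0.03⌉ = 8834.
Scan path per layer = 2160 / 0.16, so 13500 mm.
Scan time per layer = 13500 / 4700, so 2.8723 s.
Per-layer time = 2.8723 + 17.6 = 20.4723 s.
8834 layers × 20.4723 s/layer = 180852.2982 s, i.e. 50.24 hours.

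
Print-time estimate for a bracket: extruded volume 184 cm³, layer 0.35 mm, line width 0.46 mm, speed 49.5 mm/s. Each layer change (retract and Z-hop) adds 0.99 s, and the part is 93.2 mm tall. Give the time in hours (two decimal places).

Bead cross-section = 0.35 × 0.46 = 0.161 mm².
Path length: 184000 mm³ / 0.161 mm² → 1142857.1 mm.
Extrusion time = 1142857.1 / 49.5, so 23088 s.
Layer count = ceil(93.2 / 0.35) = 267.
Z-hop total: 267 × 0.99 → 264.33 s.
Altogether 23088 + 264.33 = 23352.33 s, i.e. 6.49 hours.

6.49 hours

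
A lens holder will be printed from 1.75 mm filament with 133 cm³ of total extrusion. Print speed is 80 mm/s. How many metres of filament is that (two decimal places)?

Filament cross-section = π × (1.75/2)² = 2.4053 mm².
L = 133000 mm³ / 2.4053 mm² = 55294.56 mm, i.e. 55.29 m.

55.29 m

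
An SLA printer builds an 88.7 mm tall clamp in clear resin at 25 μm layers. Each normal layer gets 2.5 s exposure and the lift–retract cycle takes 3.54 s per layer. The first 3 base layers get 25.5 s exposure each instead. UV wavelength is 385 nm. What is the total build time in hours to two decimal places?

5.97 hours

Layer count = ceil(88.7 / 0.025) = 3548.
Burn-in layers = 3 × (25.5 + 3.54), so 87.12 s.
Remaining layers = 3545 × (2.5 + 3.54), so 21411.8 s.
Total = 87.12 + 21411.8 = 21498.92 s = 5.97 hours.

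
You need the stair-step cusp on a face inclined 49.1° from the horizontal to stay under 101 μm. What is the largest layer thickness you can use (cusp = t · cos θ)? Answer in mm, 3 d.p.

0.154 mm

t = h_c / cos θ = 0.101 / 0.6547 = 0.154 mm.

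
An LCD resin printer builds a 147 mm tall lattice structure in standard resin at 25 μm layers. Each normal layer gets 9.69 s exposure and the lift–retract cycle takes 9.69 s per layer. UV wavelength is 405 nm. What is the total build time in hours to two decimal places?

31.65 hours

Layers = ⌈147/0.025⌉ = 5880.
Each layer takes = 9.69 + 9.69, so 19.38 s.
Build time: 5880 × 19.38 s = 113954.4 s, i.e. 31.65 hours.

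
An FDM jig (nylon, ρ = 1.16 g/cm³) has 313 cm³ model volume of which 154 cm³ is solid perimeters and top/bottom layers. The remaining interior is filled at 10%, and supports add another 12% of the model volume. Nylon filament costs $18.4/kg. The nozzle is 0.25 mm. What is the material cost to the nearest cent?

$4.43

Interior volume = 313 − 154, so 159 cm³.
Infill volume: 0.10 × 159 → 15.9 cm³.
Support: 0.12 × 313 → 37.56 cm³.
Total printed volume = 154 + 15.9 + 37.56 = 207.46 cm³.
Mass = 207.46 × 1.16, so 240.6536 g.
Cost = 240.6536 g / 1000 × $18.4/kg = $4.43.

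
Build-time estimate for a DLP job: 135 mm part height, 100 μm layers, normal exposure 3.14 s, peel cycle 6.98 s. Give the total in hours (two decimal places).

3.80 hours

Number of layers: 135 / 0.1 → 1350 (rounded up).
Each layer takes = 3.14 + 6.98 = 10.12 s.
Total = 1350 × 10.12 = 13662 s = 3.80 hours.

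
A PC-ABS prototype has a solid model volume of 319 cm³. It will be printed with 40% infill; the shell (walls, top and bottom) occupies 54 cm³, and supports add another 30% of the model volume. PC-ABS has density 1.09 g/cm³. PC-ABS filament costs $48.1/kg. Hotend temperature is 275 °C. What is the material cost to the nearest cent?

Infill region = 319 − 54, so 265 cm³.
Infill deposited = 0.40 × 265, so 106 cm³.
Support: 0.30 × 319 → 95.7 cm³.
Total extruded: 54 + 106 + 95.7 → 255.7 cm³.
Mass = 255.7 × 1.09 = 278.713 g.
At $48.1/kg: 278.713/1000 × 48.1 = $13.41.

$13.41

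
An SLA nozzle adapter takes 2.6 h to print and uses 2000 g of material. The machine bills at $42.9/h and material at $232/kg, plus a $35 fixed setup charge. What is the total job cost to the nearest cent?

Time charge = 42.9 × 2.6, so $111.54.
Material charge: 232 × 2000/1000 → $464.00.
Total = 111.54 + 464.00 + 35 = $610.54.

$610.54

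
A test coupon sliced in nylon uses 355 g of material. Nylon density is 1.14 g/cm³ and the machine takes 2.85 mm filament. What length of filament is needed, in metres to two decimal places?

Extruded volume: 355/1.14 = 311.4035 cm³ (311403.5 mm³).
Filament cross-section = π × (2.85/2)² = 6.3794 mm².
L = V/A = 311403.5/6.3794 = 48813.92 mm → 48.81 m.

48.81 m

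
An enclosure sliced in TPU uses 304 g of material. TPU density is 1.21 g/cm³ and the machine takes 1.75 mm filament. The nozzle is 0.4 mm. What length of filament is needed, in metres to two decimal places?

Extruded volume: 304/1.21 = 251.2397 cm³ (251239.7 mm³).
Cross-section of 1.75 mm filament: π·(1.75/2)² = 2.4053 mm².
Length = 251239.7 / 2.4053 = 104452.54 mm = 104.45 m.

104.45 m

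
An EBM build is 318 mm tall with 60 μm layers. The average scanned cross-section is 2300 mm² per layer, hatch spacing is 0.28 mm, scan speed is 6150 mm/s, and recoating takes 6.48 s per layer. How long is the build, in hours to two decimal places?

Layer count = ceil(318 / 0.06) = 5300.
Scan path per layer: 2300 / 0.28 → 8214.3 mm.
Per-layer scan time: 8214.3 / 6150 → 1.3357 s.
Per-layer time = 1.3357 + 6.48, so 7.8157 s.
Total: 5300 × 7.8157 s = 41423.21 s → 11.51 hours.

11.51 hours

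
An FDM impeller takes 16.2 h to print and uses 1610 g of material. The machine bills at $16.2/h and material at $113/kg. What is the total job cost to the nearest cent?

Machine cost = 16.2 × 16.2 = $262.44.
Material charge = 113 × 1610/1000 = $181.93.
Total = 262.44 + 181.93 = $444.37.

$444.37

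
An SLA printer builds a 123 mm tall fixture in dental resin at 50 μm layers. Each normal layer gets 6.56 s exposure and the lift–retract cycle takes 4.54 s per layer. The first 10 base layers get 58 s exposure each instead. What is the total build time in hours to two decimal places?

Number of layers: 123 / 0.05 → 2460 (rounded up).
Bottom layers = 10 × (58 + 4.54) = 625.4 s.
Remaining layers = 2450 × (6.56 + 4.54), so 27195 s.
Sum: 625.4 + 27195 = 27820.4 s → 7.73 hours.

7.73 hours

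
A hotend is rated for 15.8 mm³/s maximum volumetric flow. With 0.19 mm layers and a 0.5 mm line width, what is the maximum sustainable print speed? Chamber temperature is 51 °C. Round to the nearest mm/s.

Bead cross-section = 0.19 × 0.5 = 0.095 mm².
v_max = Q/A = 15.8/0.095 = 166.32 mm/s → 166 mm/s.

166 mm/s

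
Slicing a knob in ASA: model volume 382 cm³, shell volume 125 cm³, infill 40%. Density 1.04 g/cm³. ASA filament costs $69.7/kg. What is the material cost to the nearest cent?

Volume inside the shell = 382 − 125 = 257 cm³.
Infill deposited = 0.40 × 257 = 102.8 cm³.
Total extruded = 125 + 102.8, so 227.8 cm³.
Mass = 227.8 × 1.04 = 236.912 g.
At $69.7/kg: 236.912/1000 × 69.7 = $16.51.

$16.51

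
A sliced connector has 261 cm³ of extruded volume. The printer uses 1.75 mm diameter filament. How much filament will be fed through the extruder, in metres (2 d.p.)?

108.51 m

Cross-section of 1.75 mm filament: π·(1.75/2)² = 2.4053 mm².
Length = 261 cm³ / 2.4053 mm² = 261000 / 2.4053 = 108510.37 mm = 108.51 m.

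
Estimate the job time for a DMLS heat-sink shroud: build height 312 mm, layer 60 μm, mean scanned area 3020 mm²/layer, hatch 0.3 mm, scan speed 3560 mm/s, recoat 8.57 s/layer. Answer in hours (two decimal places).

Number of layers: 312 / 0.06 → 5200 (rounded up).
Per-layer scan distance: 3020 / 0.3 → 10066.7 mm.
Scan time per layer: 10066.7 / 3560 → 2.8277 s.
Per-layer time: 2.8277 + 8.57 → 11.3977 s.
5200 layers × 11.3977 s/layer = 59268.04 s, i.e. 16.46 hours.

16.46 hours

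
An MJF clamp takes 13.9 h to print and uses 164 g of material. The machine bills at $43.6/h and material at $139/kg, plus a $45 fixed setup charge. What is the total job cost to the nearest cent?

$673.84

Machine cost: 43.6 × 13.9 → $606.04.
Material charge: 139 × 164/1000 → $22.796.
Adding setup: 606.04 + 22.796 + 45 → 673.836 ≈ $673.84.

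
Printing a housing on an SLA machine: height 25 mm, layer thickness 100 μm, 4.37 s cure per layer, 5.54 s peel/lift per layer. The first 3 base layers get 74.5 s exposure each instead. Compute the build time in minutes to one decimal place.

Layer count = ceil(25 / 0.1) = 250.
Base layers = 3 × (74.5 + 5.54), so 240.12 s.
Regular layers = 247 × (4.37 + 5.54), so 2447.77 s.
Total = 240.12 + 2447.77 = 2687.89 s = 44.8 minutes.

44.8 minutes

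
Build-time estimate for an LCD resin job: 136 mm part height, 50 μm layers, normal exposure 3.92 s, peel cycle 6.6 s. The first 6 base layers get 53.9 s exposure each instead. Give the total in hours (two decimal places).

Layer count = ceil(136 / 0.05) = 2720.
Bottom layers = 6 × (53.9 + 6.6), so 363 s.
Regular layers = 2714 × (3.92 + 6.6) = 28551.28 s.
Sum: 363 + 28551.28 = 28914.28 s → 8.03 hours.

8.03 hours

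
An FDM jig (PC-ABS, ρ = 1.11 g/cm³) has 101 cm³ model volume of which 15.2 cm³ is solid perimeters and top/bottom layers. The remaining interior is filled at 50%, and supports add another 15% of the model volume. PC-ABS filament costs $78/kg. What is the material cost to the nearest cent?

$6.34

Volume inside the shell = 101 − 15.2 = 85.8 cm³.
Infill volume = 0.50 × 85.8, so 42.9 cm³.
Support = 0.15 × 101 = 15.15 cm³.
Deposited volume = 15.2 + 42.9 + 15.15, so 73.25 cm³.
Mass: 73.25 × 1.11 → 81.3075 g.
At $78/kg: 81.3075/1000 × 78 = $6.34.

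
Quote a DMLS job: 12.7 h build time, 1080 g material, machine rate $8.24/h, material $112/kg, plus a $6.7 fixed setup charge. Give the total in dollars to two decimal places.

Machine cost = 8.24 × 12.7, so $104.648.
Material cost = 112 × 1080/1000 = $120.96.
Total = 104.648 + 120.96 + 6.7 = 232.308 ≈ $232.31.

$232.31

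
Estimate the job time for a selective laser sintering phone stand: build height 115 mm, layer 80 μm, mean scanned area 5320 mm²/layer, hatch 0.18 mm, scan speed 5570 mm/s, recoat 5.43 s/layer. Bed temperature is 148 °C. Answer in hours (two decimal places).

4.29 hours

Layer count = ceil(115 / 0.08) = 1438.
Scan path per layer = 5320 / 0.18, so 29555.6 mm.
Laser time per layer = 29555.6 / 5570 = 5.3062 s.
Time per layer = 5.3062 + 5.43, so 10.7362 s.
Build time = 1438 × 10.7362 = 15438.6556 s = 4.29 hours.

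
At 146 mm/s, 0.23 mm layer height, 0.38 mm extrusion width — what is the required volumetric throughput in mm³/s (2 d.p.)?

12.76

A = 0.23 × 0.38, so 0.0874 mm².
Q = v·A = 146 × 0.0874 = 12.76 mm³/s.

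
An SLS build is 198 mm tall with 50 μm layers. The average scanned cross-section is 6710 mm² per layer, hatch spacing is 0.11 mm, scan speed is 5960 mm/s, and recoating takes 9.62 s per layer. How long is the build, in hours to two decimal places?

21.84 hours

Number of layers: 198 / 0.05 → 3960 (rounded up).
Hatch length per layer = 6710 / 0.11, so 61000 mm.
Scan time per layer = 61000 / 5960, so 10.2349 s.
Per-layer time = 10.2349 + 9.62, so 19.8549 s.
Total: 3960 × 19.8549 s = 78625.404 s → 21.84 hours.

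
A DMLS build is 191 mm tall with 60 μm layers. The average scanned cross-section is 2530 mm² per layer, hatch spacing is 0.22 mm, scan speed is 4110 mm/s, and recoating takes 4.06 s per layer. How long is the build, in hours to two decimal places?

6.07 hours

Layer count = ceil(191 / 0.06) = 3184.
Per-layer scan distance = 2530 / 0.22, so 11500 mm.
Scan time per layer: 11500 / 4110 → 2.7981 s.
Layer cycle = 2.7981 + 4.06, so 6.8581 s.
Build time = 3184 × 6.8581 = 21836.1904 s = 6.07 hours.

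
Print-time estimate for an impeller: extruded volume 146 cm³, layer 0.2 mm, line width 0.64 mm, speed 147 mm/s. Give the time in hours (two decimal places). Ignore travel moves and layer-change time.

2.16 hours

Line area = 0.2 × 0.64 = 0.128 mm².
Toolpath length = 146 cm³ / 0.128 mm² = 146000 / 0.128 = 1140625 mm.
Print-move time = 1140625 / 147, so 7759.4 s.
In the requested units: 7759.4 s = 2.16 hours.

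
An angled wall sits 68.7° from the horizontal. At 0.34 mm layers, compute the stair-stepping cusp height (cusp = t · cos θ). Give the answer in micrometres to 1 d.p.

123.5 μm

Cusp = layer height × cos(68.7°) = 0.34 × 0.3633 = 0.123522 mm = 123.5 μm.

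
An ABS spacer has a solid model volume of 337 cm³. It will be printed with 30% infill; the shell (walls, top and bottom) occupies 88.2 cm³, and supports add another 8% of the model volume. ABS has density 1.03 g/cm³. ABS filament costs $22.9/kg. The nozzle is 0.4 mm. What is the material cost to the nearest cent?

Interior volume = 337 − 88.2 = 248.8 cm³.
Deposited infill = 0.30 × 248.8, so 74.64 cm³.
Support: 0.08 × 337 → 26.96 cm³.
Total printed volume = 88.2 + 74.64 + 26.96, so 189.8 cm³.
Mass = 189.8 × 1.03, so 195.494 g.
At $22.9/kg: 195.494/1000 × 22.9 = $4.48.

$4.48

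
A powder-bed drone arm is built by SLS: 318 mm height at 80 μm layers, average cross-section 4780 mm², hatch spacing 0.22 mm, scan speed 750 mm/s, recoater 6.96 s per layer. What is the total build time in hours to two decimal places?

Layers = ⌈318/0.08⌉ = 3975.
Scan path per layer = 4780 / 0.22, so 21727.3 mm.
Per-layer scan time = 21727.3 / 750 = 28.9697 s.
Layer cycle = 28.9697 + 6.96 = 35.9297 s.
Total: 3975 × 35.9297 s = 142820.5575 s → 39.67 hours.

39.67 hours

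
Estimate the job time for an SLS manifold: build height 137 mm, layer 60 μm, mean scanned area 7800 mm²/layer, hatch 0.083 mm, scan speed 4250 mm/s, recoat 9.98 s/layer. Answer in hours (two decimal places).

20.36 hours

Layer count = ceil(137 / 0.06) = 2284.
Scan path per layer = 7800 / 0.083, so 93975.9 mm.
Scan time per layer = 93975.9 / 4250 = 22.112 s.
Layer cycle = 22.112 + 9.98 = 32.092 s.
Build time = 2284 × 32.092 = 73298.128 s = 20.36 hours.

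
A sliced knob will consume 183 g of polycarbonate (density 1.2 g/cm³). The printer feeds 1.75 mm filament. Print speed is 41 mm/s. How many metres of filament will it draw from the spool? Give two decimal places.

Extruded volume: 183/1.2 = 152.5 cm³ (152500 mm³).
Filament cross-section = π × (1.75/2)² = 2.4053 mm².
L = V/A = 152500/2.4053 = 63401.65 mm → 63.40 m.

63.40 m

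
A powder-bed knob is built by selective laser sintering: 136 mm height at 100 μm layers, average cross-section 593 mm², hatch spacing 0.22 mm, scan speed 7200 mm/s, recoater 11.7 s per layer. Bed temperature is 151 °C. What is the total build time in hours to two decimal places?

Layer count = ceil(136 / 0.1) = 1360.
Scan path per layer: 593 / 0.22 → 2695.5 mm.
Scan time per layer: 2695.5 / 7200 → 0.3744 s.
Per-layer time = 0.3744 + 11.7, so 12.0744 s.
Build time = 1360 × 12.0744 = 16421.184 s = 4.56 hours.

4.56 hours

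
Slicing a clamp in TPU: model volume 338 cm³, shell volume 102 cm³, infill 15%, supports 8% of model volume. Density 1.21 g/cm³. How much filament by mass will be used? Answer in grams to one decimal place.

Infill region: 338 − 102 → 236 cm³.
Infill deposited: 0.15 × 236 → 35.4 cm³.
Support = 0.08 × 338 = 27.04 cm³.
Total printed volume = 102 + 35.4 + 27.04, so 164.44 cm³.
Mass: 164.44 × 1.21 → 198.9724 g.

199.0 g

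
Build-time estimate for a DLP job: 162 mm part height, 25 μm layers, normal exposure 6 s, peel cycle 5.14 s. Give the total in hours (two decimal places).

Number of layers: 162 / 0.025 → 6480 (rounded up).
Per-layer time = 6 + 5.14, so 11.14 s.
Total = 6480 × 11.14 = 72187.2 s = 20.05 hours.

20.05 hours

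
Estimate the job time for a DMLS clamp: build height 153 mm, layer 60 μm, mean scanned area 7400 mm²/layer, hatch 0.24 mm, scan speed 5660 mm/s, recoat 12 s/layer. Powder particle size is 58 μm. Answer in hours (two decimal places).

Layers = ⌈153/0.06⌉ = 2550.
Per-layer scan distance = 7400 / 0.24 = 30833.3 mm.
Per-layer scan time: 30833.3 / 5660 → 5.4476 s.
Layer cycle = 5.4476 + 12 = 17.4476 s.
2550 layers × 17.4476 s/layer = 44491.38 s, i.e. 12.36 hours.

12.36 hours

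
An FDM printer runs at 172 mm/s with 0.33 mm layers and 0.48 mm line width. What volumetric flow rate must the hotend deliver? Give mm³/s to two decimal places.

27.24

Bead cross-section: 0.33 × 0.48 → 0.1584 mm².
Q = v·A = 172 × 0.1584 = 27.24 mm³/s.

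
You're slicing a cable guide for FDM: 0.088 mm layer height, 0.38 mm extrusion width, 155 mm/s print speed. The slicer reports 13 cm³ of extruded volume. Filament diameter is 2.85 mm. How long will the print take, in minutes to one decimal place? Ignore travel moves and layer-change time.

41.8 minutes

Line area: 0.088 × 0.38 → 0.03344 mm².
Path length: 13000 mm³ / 0.03344 mm² → 388756 mm.
Time extruding = 388756 / 155, so 2508.1 s.
In the requested units: 2508.1 s = 41.8 minutes.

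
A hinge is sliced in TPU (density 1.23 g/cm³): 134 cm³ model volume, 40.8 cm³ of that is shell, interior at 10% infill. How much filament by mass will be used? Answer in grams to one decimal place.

61.6 g

Volume inside the shell = 134 − 40.8, so 93.2 cm³.
Infill deposited = 0.10 × 93.2 = 9.32 cm³.
Total printed volume = 40.8 + 9.32, so 50.12 cm³.
Mass = 50.12 × 1.23 = 61.6476 g.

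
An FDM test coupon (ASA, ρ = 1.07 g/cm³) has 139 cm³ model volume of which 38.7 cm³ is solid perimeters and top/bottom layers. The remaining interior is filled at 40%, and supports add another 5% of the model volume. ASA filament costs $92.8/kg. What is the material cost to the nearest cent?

Infill region = 139 − 38.7 = 100.3 cm³.
Infill volume = 0.40 × 100.3 = 40.12 cm³.
Support = 0.05 × 139 = 6.95 cm³.
Total printed volume: 38.7 + 40.12 + 6.95 → 85.77 cm³.
Mass = 85.77 × 1.07 = 91.7739 g.
At $92.8/kg: 91.7739/1000 × 92.8 = $8.52.

$8.52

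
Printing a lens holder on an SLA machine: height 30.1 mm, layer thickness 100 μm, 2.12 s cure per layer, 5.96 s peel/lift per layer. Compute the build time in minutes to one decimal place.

Layer count = ceil(30.1 / 0.1) = 301.
Cycle time = 2.12 + 5.96 = 8.08 s.
Total = 301 × 8.08 = 2432.08 s = 40.5 minutes.

40.5 minutes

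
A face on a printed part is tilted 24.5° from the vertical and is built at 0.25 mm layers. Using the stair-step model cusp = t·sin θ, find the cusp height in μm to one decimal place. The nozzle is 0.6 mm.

sin(24.5°) = 0.4147, so cusp = 0.25 × 0.4147 = 0.103675 mm → 103.7 μm.

103.7 μm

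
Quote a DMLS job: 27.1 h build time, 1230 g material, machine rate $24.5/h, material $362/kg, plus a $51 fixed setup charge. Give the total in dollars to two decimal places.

Machine cost = 24.5 × 27.1, so $663.95.
Material cost = 362 × 1230/1000 = $445.26.
Total = 663.95 + 445.26 + 51 = $1160.21.

$1160.21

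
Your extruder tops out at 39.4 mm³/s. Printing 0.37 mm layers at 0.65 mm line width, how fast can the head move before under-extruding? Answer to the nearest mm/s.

164 mm/s

Bead cross-section = 0.37 × 0.65, so 0.2405 mm².
Max speed = 39.4 / 0.2405 = 163.83 ≈ 164 mm/s.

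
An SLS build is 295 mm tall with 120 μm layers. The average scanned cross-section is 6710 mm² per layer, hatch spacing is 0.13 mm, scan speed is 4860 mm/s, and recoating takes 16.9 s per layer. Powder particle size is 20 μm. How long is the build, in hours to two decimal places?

Number of layers: 295 / 0.12 → 2459 (rounded up).
Per-layer scan distance = 6710 / 0.13 = 51615.4 mm.
Per-layer scan time = 51615.4 / 4860, so 10.6205 s.
Layer cycle = 10.6205 + 16.9 = 27.5205 s.
Total: 2459 × 27.5205 s = 67672.9095 s → 18.80 hours.

18.80 hours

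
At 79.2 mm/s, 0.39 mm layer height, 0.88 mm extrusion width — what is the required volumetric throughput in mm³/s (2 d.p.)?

Extrusion cross-section = 0.39 × 0.88, so 0.3432 mm².
Q = v·A = 79.2 × 0.3432 = 27.18 mm³/s.

27.18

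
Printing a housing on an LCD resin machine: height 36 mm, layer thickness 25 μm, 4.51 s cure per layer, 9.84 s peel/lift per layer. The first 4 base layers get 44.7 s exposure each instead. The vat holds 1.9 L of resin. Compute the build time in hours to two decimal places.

Layers = ⌈36/0.025⌉ = 1440.
Burn-in layers = 4 × (44.7 + 9.84) = 218.16 s.
Remaining layers: 1436 × (4.51 + 9.84) → 20606.6 s.
Sum: 218.16 + 20606.6 = 20824.76 s → 5.78 hours.

5.78 hours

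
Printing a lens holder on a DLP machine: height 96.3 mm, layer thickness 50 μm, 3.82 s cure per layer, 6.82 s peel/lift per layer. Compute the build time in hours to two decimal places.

5.69 hours

Number of layers: 96.3 / 0.05 → 1926 (rounded up).
Cycle time = 3.82 + 6.82, so 10.64 s.
Build time: 1926 × 10.64 s = 20492.64 s, i.e. 5.69 hours.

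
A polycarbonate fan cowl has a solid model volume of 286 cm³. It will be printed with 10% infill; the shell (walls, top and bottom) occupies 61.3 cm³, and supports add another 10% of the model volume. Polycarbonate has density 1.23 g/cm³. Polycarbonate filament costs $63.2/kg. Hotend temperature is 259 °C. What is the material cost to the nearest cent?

$8.74

Interior volume = 286 − 61.3, so 224.7 cm³.
Deposited infill = 0.10 × 224.7, so 22.47 cm³.
Support: 0.10 × 286 → 28.6 cm³.
Total extruded: 61.3 + 22.47 + 28.6 → 112.37 cm³.
Mass = 112.37 × 1.23 = 138.2151 g.
At $63.2/kg: 138.2151/1000 × 63.2 = $8.74.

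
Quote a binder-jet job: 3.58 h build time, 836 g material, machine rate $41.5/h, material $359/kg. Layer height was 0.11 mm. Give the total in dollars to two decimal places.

$448.69

Machine cost: 41.5 × 3.58 → $148.57.
Material cost: 359 × 836/1000 → $300.124.
Total = 148.57 + 300.124 = 448.694 ≈ $448.69.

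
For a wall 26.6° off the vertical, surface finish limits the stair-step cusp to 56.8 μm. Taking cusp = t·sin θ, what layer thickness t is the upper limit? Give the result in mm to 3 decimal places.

sin(26.6°) = 0.4478; t_max = 0.0568/0.4478 = 0.127 mm.

0.127 mm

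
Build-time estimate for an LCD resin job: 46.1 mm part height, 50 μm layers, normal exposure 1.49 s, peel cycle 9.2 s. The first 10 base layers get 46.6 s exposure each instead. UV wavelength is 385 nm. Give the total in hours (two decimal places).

Layer count = ceil(46.1 / 0.05) = 922.
Burn-in layers = 10 × (46.6 + 9.2), so 558 s.
Regular layers: 912 × (1.49 + 9.2) → 9749.28 s.
Sum: 558 + 9749.28 = 10307.28 s → 2.86 hours.

2.86 hours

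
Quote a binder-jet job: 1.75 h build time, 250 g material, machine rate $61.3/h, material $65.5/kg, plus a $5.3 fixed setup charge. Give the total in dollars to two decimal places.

Time charge = 61.3 × 1.75, so $107.275.
Feedstock cost = 65.5 × 250/1000, so $16.375.
Adding setup: 107.275 + 16.375 + 5.3 → $128.95.

$128.95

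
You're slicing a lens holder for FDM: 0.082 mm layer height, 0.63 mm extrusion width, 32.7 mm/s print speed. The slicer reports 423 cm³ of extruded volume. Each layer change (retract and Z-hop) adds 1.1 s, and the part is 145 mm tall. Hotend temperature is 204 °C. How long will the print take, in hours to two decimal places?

Bead cross-section = 0.082 × 0.63, so 0.05166 mm².
Toolpath length = 423 cm³ / 0.05166 mm² = 423000 / 0.05166 = 8188153.3 mm.
Print-move time = 8188153.3 / 32.7, so 250402.2 s.
Layers = ⌈145/0.082⌉ = 1769.
Layer-change overhead = 1769 × 1.1 = 1945.9 s.
Total = 250402.2 + 1945.9 = 252348.1 s = 70.10 hours.

70.10 hours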